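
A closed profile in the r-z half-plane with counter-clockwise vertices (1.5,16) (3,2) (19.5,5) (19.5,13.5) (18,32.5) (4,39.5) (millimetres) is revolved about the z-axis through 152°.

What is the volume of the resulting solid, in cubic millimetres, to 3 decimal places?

Profile (r,z), 6 vertices: (1.5,16) (3,2) (19.5,5) (19.5,13.5) (18,32.5) (4,39.5)
edge 0: (1.5,16)→(3,2)  cross = 1.5·2 − 3·16 = -45.0000; (r_i+r_j)·cross = 4.5·-45.0000 = -202.5000
edge 1: (3,2)→(19.5,5)  cross = 3·5 − 19.5·2 = -24.0000; (r_i+r_j)·cross = 22.5·-24.0000 = -540.0000
edge 2: (19.5,5)→(19.5,13.5)  cross = 19.5·13.5 − 19.5·5 = 165.7500; (r_i+r_j)·cross = 39·165.7500 = 6464.2500
edge 3: (19.5,13.5)→(18,32.5)  cross = 19.5·32.5 − 18·13.5 = 390.7500; (r_i+r_j)·cross = 37.5·390.7500 = 14653.1250
edge 4: (18,32.5)→(4,39.5)  cross = 18·39.5 − 4·32.5 = 581.0000; (r_i+r_j)·cross = 22·581.0000 = 12782.0000
edge 5: (4,39.5)→(1.5,16)  cross = 4·16 − 1.5·39.5 = 4.7500; (r_i+r_j)·cross = 5.5·4.7500 = 26.1250
Σcross = 1073.2500 → A = |Σcross|/2 = 536.6250 mm²
Σ(r_i+r_j)·cross = 33183.0000 → first moment M = |Σ|/6 = 5530.5000
R_c = M/A = 5530.5000/536.6250 = 10.3061 mm
θ = 152° = 2.652900 rad
V = θ·R_c·A = 2.652900·10.3061·536.6250 = 14671.866 mm³

Volume = 14671.866 mm³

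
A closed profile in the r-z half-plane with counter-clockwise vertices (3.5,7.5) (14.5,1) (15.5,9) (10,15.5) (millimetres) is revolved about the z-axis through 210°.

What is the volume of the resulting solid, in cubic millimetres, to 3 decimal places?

Profile (r,z), 4 vertices: (3.5,7.5) (14.5,1) (15.5,9) (10,15.5)
edge 0: (3.5,7.5)→(14.5,1)  cross = 3.5·1 − 14.5·7.5 = -105.2500; (r_i+r_j)·cross = 18·-105.2500 = -1894.5000
edge 1: (14.5,1)→(15.5,9)  cross = 14.5·9 − 15.5·1 = 115.0000; (r_i+r_j)·cross = 30·115.0000 = 3450.0000
edge 2: (15.5,9)→(10,15.5)  cross = 15.5·15.5 − 10·9 = 150.2500; (r_i+r_j)·cross = 25.5·150.2500 = 3831.3750
edge 3: (10,15.5)→(3.5,7.5)  cross = 10·7.5 − 3.5·15.5 = 20.7500; (r_i+r_j)·cross = 13.5·20.7500 = 280.1250
Σcross = 180.7500 → A = |Σcross|/2 = 90.3750 mm²
Σ(r_i+r_j)·cross = 5667.0000 → first moment M = |Σ|/6 = 944.5000
R_c = M/A = 944.5000/90.3750 = 10.4509 mm
θ = 210° = 3.665191 rad
V = θ·R_c·A = 3.665191·10.4509·90.3750 = 3461.773 mm³

Volume = 3461.773 mm³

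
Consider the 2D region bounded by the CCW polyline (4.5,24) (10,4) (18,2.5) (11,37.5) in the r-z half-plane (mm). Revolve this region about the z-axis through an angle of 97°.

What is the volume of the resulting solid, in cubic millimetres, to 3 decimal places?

Profile (r,z), 4 vertices: (4.5,24) (10,4) (18,2.5) (11,37.5)
edge 0: (4.5,24)→(10,4)  cross = 4.5·4 − 10·24 = -222.0000; (r_i+r_j)·cross = 14.5·-222.0000 = -3219.0000
edge 1: (10,4)→(18,2.5)  cross = 10·2.5 − 18·4 = -47.0000; (r_i+r_j)·cross = 28·-47.0000 = -1316.0000
edge 2: (18,2.5)→(11,37.5)  cross = 18·37.5 − 11·2.5 = 647.5000; (r_i+r_j)·cross = 29·647.5000 = 18777.5000
edge 3: (11,37.5)→(4.5,24)  cross = 11·24 − 4.5·37.5 = 95.2500; (r_i+r_j)·cross = 15.5·95.2500 = 1476.3750
Σcross = 473.7500 → A = |Σcross|/2 = 236.8750 mm²
Σ(r_i+r_j)·cross = 15718.8750 → first moment M = |Σ|/6 = 2619.8125
R_c = M/A = 2619.8125/236.8750 = 11.0599 mm
θ = 97° = 1.692969 rad
V = θ·R_c·A = 1.692969·11.0599·236.8750 = 4435.262 mm³

Volume = 4435.262 mm³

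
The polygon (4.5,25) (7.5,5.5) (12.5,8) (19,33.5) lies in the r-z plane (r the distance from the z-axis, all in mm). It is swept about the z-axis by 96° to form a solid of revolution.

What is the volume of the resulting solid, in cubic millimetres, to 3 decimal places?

Profile (r,z), 4 vertices: (4.5,25) (7.5,5.5) (12.5,8) (19,33.5)
edge 0: (4.5,25)→(7.5,5.5)  cross = 4.5·5.5 − 7.5·25 = -162.7500; (r_i+r_j)·cross = 12·-162.7500 = -1953.0000
edge 1: (7.5,5.5)→(12.5,8)  cross = 7.5·8 − 12.5·5.5 = -8.7500; (r_i+r_j)·cross = 20·-8.7500 = -175.0000
edge 2: (12.5,8)→(19,33.5)  cross = 12.5·33.5 − 19·8 = 266.7500; (r_i+r_j)·cross = 31.5·266.7500 = 8402.6250
edge 3: (19,33.5)→(4.5,25)  cross = 19·25 − 4.5·33.5 = 324.2500; (r_i+r_j)·cross = 23.5·324.2500 = 7619.8750
Σcross = 419.5000 → A = |Σcross|/2 = 209.7500 mm²
Σ(r_i+r_j)·cross = 13894.5000 → first moment M = |Σ|/6 = 2315.7500
R_c = M/A = 2315.7500/209.7500 = 11.0405 mm
θ = 96° = 1.675516 rad
V = θ·R_c·A = 1.675516·11.0405·209.7500 = 3880.076 mm³

Volume = 3880.076 mm³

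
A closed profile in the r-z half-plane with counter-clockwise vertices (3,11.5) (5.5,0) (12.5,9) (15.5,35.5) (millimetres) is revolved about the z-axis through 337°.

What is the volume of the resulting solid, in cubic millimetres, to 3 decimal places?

Volume = 9998.746 mm³

Profile (r,z), 4 vertices: (3,11.5) (5.5,0) (12.5,9) (15.5,35.5)
edge 0: (3,11.5)→(5.5,0)  cross = 3·0 − 5.5·11.5 = -63.2500; (r_i+r_j)·cross = 8.5·-63.2500 = -537.6250
edge 1: (5.5,0)→(12.5,9)  cross = 5.5·9 − 12.5·0 = 49.5000; (r_i+r_j)·cross = 18·49.5000 = 891.0000
edge 2: (12.5,9)→(15.5,35.5)  cross = 12.5·35.5 − 15.5·9 = 304.2500; (r_i+r_j)·cross = 28·304.2500 = 8519.0000
edge 3: (15.5,35.5)→(3,11.5)  cross = 15.5·11.5 − 3·35.5 = 71.7500; (r_i+r_j)·cross = 18.5·71.7500 = 1327.3750
Σcross = 362.2500 → A = |Σcross|/2 = 181.1250 mm²
Σ(r_i+r_j)·cross = 10199.7500 → first moment M = |Σ|/6 = 1699.9583
R_c = M/A = 1699.9583/181.1250 = 9.3856 mm
θ = 337° = 5.881760 rad
V = θ·R_c·A = 5.881760·9.3856·181.1250 = 9998.746 mm³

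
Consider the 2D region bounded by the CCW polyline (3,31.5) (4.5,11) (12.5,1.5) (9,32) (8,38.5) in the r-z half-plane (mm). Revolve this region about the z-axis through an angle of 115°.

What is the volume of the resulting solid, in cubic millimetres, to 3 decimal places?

Profile (r,z), 5 vertices: (3,31.5) (4.5,11) (12.5,1.5) (9,32) (8,38.5)
edge 0: (3,31.5)→(4.5,11)  cross = 3·11 − 4.5·31.5 = -108.7500; (r_i+r_j)·cross = 7.5·-108.7500 = -815.6250
edge 1: (4.5,11)→(12.5,1.5)  cross = 4.5·1.5 − 12.5·11 = -130.7500; (r_i+r_j)·cross = 17·-130.7500 = -2222.7500
edge 2: (12.5,1.5)→(9,32)  cross = 12.5·32 − 9·1.5 = 386.5000; (r_i+r_j)·cross = 21.5·386.5000 = 8309.7500
edge 3: (9,32)→(8,38.5)  cross = 9·38.5 − 8·32 = 90.5000; (r_i+r_j)·cross = 17·90.5000 = 1538.5000
edge 4: (8,38.5)→(3,31.5)  cross = 8·31.5 − 3·38.5 = 136.5000; (r_i+r_j)·cross = 11·136.5000 = 1501.5000
Σcross = 374.0000 → A = |Σcross|/2 = 187.0000 mm²
Σ(r_i+r_j)·cross = 8311.3750 → first moment M = |Σ|/6 = 1385.2292
R_c = M/A = 1385.2292/187.0000 = 7.4076 mm
θ = 115° = 2.007129 rad
V = θ·R_c·A = 2.007129·7.4076·187.0000 = 2780.333 mm³

Volume = 2780.333 mm³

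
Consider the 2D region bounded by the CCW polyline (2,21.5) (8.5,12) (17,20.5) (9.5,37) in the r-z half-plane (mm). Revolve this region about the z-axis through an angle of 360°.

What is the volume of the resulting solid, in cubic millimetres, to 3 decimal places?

Profile (r,z), 4 vertices: (2,21.5) (8.5,12) (17,20.5) (9.5,37)
edge 0: (2,21.5)→(8.5,12)  cross = 2·12 − 8.5·21.5 = -158.7500; (r_i+r_j)·cross = 10.5·-158.7500 = -1666.8750
edge 1: (8.5,12)→(17,20.5)  cross = 8.5·20.5 − 17·12 = -29.7500; (r_i+r_j)·cross = 25.5·-29.7500 = -758.6250
edge 2: (17,20.5)→(9.5,37)  cross = 17·37 − 9.5·20.5 = 434.2500; (r_i+r_j)·cross = 26.5·434.2500 = 11507.6250
edge 3: (9.5,37)→(2,21.5)  cross = 9.5·21.5 − 2·37 = 130.2500; (r_i+r_j)·cross = 11.5·130.2500 = 1497.8750
Σcross = 376.0000 → A = |Σcross|/2 = 188.0000 mm²
Σ(r_i+r_j)·cross = 10580.0000 → first moment M = |Σ|/6 = 1763.3333
R_c = M/A = 1763.3333/188.0000 = 9.3794 mm
θ = 360° = 6.283185 rad
V = θ·R_c·A = 6.283185·9.3794·188.0000 = 11079.350 mm³

Volume = 11079.350 mm³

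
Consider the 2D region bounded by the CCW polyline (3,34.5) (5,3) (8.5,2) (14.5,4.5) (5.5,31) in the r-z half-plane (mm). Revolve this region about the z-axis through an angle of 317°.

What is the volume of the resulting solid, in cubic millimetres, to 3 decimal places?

Profile (r,z), 5 vertices: (3,34.5) (5,3) (8.5,2) (14.5,4.5) (5.5,31)
edge 0: (3,34.5)→(5,3)  cross = 3·3 − 5·34.5 = -163.5000; (r_i+r_j)·cross = 8·-163.5000 = -1308.0000
edge 1: (5,3)→(8.5,2)  cross = 5·2 − 8.5·3 = -15.5000; (r_i+r_j)·cross = 13.5·-15.5000 = -209.2500
edge 2: (8.5,2)→(14.5,4.5)  cross = 8.5·4.5 − 14.5·2 = 9.2500; (r_i+r_j)·cross = 23·9.2500 = 212.7500
edge 3: (14.5,4.5)→(5.5,31)  cross = 14.5·31 − 5.5·4.5 = 424.7500; (r_i+r_j)·cross = 20·424.7500 = 8495.0000
edge 4: (5.5,31)→(3,34.5)  cross = 5.5·34.5 − 3·31 = 96.7500; (r_i+r_j)·cross = 8.5·96.7500 = 822.3750
Σcross = 351.7500 → A = |Σcross|/2 = 175.8750 mm²
Σ(r_i+r_j)·cross = 8012.8750 → first moment M = |Σ|/6 = 1335.4792
R_c = M/A = 1335.4792/175.8750 = 7.5933 mm
θ = 317° = 5.532694 rad
V = θ·R_c·A = 5.532694·7.5933·175.8750 = 7388.797 mm³

Volume = 7388.797 mm³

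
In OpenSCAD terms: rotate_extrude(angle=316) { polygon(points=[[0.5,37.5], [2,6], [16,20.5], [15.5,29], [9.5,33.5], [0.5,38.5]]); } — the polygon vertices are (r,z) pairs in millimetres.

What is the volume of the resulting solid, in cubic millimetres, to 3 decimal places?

Volume = 11968.187 mm³

Profile (r,z), 6 vertices: (0.5,37.5) (2,6) (16,20.5) (15.5,29) (9.5,33.5) (0.5,38.5)
edge 0: (0.5,37.5)→(2,6)  cross = 0.5·6 − 2·37.5 = -72.0000; (r_i+r_j)·cross = 2.5·-72.0000 = -180.0000
edge 1: (2,6)→(16,20.5)  cross = 2·20.5 − 16·6 = -55.0000; (r_i+r_j)·cross = 18·-55.0000 = -990.0000
edge 2: (16,20.5)→(15.5,29)  cross = 16·29 − 15.5·20.5 = 146.2500; (r_i+r_j)·cross = 31.5·146.2500 = 4606.8750
edge 3: (15.5,29)→(9.5,33.5)  cross = 15.5·33.5 − 9.5·29 = 243.7500; (r_i+r_j)·cross = 25·243.7500 = 6093.7500
edge 4: (9.5,33.5)→(0.5,38.5)  cross = 9.5·38.5 − 0.5·33.5 = 349.0000; (r_i+r_j)·cross = 10·349.0000 = 3490.0000
edge 5: (0.5,38.5)→(0.5,37.5)  cross = 0.5·37.5 − 0.5·38.5 = -0.5000; (r_i+r_j)·cross = 1·-0.5000 = -0.5000
Σcross = 611.5000 → A = |Σcross|/2 = 305.7500 mm²
Σ(r_i+r_j)·cross = 13020.1250 → first moment M = |Σ|/6 = 2170.0208
R_c = M/A = 2170.0208/305.7500 = 7.0974 mm
θ = 316° = 5.515240 rad
V = θ·R_c·A = 5.515240·7.0974·305.7500 = 11968.187 mm³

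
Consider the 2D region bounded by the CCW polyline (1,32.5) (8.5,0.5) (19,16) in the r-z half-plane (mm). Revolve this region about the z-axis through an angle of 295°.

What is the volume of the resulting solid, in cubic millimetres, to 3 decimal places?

Volume = 11060.419 mm³

Profile (r,z), 3 vertices: (1,32.5) (8.5,0.5) (19,16)
edge 0: (1,32.5)→(8.5,0.5)  cross = 1·0.5 − 8.5·32.5 = -275.7500; (r_i+r_j)·cross = 9.5·-275.7500 = -2619.6250
edge 1: (8.5,0.5)→(19,16)  cross = 8.5·16 − 19·0.5 = 126.5000; (r_i+r_j)·cross = 27.5·126.5000 = 3478.7500
edge 2: (19,16)→(1,32.5)  cross = 19·32.5 − 1·16 = 601.5000; (r_i+r_j)·cross = 20·601.5000 = 12030.0000
Σcross = 452.2500 → A = |Σcross|/2 = 226.1250 mm²
Σ(r_i+r_j)·cross = 12889.1250 → first moment M = |Σ|/6 = 2148.1875
R_c = M/A = 2148.1875/226.1250 = 9.5000 mm
θ = 295° = 5.148721 rad
V = θ·R_c·A = 5.148721·9.5000·226.1250 = 11060.419 mm³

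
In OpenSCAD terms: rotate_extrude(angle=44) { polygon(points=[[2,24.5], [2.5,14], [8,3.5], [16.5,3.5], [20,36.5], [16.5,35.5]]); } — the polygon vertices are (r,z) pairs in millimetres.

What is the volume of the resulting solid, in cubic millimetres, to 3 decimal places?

Volume = 3527.747 mm³

Profile (r,z), 6 vertices: (2,24.5) (2.5,14) (8,3.5) (16.5,3.5) (20,36.5) (16.5,35.5)
edge 0: (2,24.5)→(2.5,14)  cross = 2·14 − 2.5·24.5 = -33.2500; (r_i+r_j)·cross = 4.5·-33.2500 = -149.6250
edge 1: (2.5,14)→(8,3.5)  cross = 2.5·3.5 − 8·14 = -103.2500; (r_i+r_j)·cross = 10.5·-103.2500 = -1084.1250
edge 2: (8,3.5)→(16.5,3.5)  cross = 8·3.5 − 16.5·3.5 = -29.7500; (r_i+r_j)·cross = 24.5·-29.7500 = -728.8750
edge 3: (16.5,3.5)→(20,36.5)  cross = 16.5·36.5 − 20·3.5 = 532.2500; (r_i+r_j)·cross = 36.5·532.2500 = 19427.1250
edge 4: (20,36.5)→(16.5,35.5)  cross = 20·35.5 − 16.5·36.5 = 107.7500; (r_i+r_j)·cross = 36.5·107.7500 = 3932.8750
edge 5: (16.5,35.5)→(2,24.5)  cross = 16.5·24.5 − 2·35.5 = 333.2500; (r_i+r_j)·cross = 18.5·333.2500 = 6165.1250
Σcross = 807.0000 → A = |Σcross|/2 = 403.5000 mm²
Σ(r_i+r_j)·cross = 27562.5000 → first moment M = |Σ|/6 = 4593.7500
R_c = M/A = 4593.7500/403.5000 = 11.3848 mm
θ = 44° = 0.767945 rad
V = θ·R_c·A = 0.767945·11.3848·403.5000 = 3527.747 mm³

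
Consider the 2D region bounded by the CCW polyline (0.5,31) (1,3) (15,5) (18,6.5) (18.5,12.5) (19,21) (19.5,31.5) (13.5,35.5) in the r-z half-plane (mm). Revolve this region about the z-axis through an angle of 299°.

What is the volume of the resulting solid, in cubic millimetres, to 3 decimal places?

Profile (r,z), 8 vertices: (0.5,31) (1,3) (15,5) (18,6.5) (18.5,12.5) (19,21) (19.5,31.5) (13.5,35.5)
edge 0: (0.5,31)→(1,3)  cross = 0.5·3 − 1·31 = -29.5000; (r_i+r_j)·cross = 1.5·-29.5000 = -44.2500
edge 1: (1,3)→(15,5)  cross = 1·5 − 15·3 = -40.0000; (r_i+r_j)·cross = 16·-40.0000 = -640.0000
edge 2: (15,5)→(18,6.5)  cross = 15·6.5 − 18·5 = 7.5000; (r_i+r_j)·cross = 33·7.5000 = 247.5000
edge 3: (18,6.5)→(18.5,12.5)  cross = 18·12.5 − 18.5·6.5 = 104.7500; (r_i+r_j)·cross = 36.5·104.7500 = 3823.3750
edge 4: (18.5,12.5)→(19,21)  cross = 18.5·21 − 19·12.5 = 151.0000; (r_i+r_j)·cross = 37.5·151.0000 = 5662.5000
edge 5: (19,21)→(19.5,31.5)  cross = 19·31.5 − 19.5·21 = 189.0000; (r_i+r_j)·cross = 38.5·189.0000 = 7276.5000
edge 6: (19.5,31.5)→(13.5,35.5)  cross = 19.5·35.5 − 13.5·31.5 = 267.0000; (r_i+r_j)·cross = 33·267.0000 = 8811.0000
edge 7: (13.5,35.5)→(0.5,31)  cross = 13.5·31 − 0.5·35.5 = 400.7500; (r_i+r_j)·cross = 14·400.7500 = 5610.5000
Σcross = 1050.5000 → A = |Σcross|/2 = 525.2500 mm²
Σ(r_i+r_j)·cross = 30747.1250 → first moment M = |Σ|/6 = 5124.5208
R_c = M/A = 5124.5208/525.2500 = 9.7563 mm
θ = 299° = 5.218534 rad
V = θ·R_c·A = 5.218534·9.7563·525.2500 = 26742.489 mm³

Volume = 26742.489 mm³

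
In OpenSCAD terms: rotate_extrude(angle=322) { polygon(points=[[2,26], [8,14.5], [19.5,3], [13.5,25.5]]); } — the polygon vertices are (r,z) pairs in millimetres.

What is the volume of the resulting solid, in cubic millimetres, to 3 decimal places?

Volume = 10131.969 mm³

Profile (r,z), 4 vertices: (2,26) (8,14.5) (19.5,3) (13.5,25.5)
edge 0: (2,26)→(8,14.5)  cross = 2·14.5 − 8·26 = -179.0000; (r_i+r_j)·cross = 10·-179.0000 = -1790.0000
edge 1: (8,14.5)→(19.5,3)  cross = 8·3 − 19.5·14.5 = -258.7500; (r_i+r_j)·cross = 27.5·-258.7500 = -7115.6250
edge 2: (19.5,3)→(13.5,25.5)  cross = 19.5·25.5 − 13.5·3 = 456.7500; (r_i+r_j)·cross = 33·456.7500 = 15072.7500
edge 3: (13.5,25.5)→(2,26)  cross = 13.5·26 − 2·25.5 = 300.0000; (r_i+r_j)·cross = 15.5·300.0000 = 4650.0000
Σcross = 319.0000 → A = |Σcross|/2 = 159.5000 mm²
Σ(r_i+r_j)·cross = 10817.1250 → first moment M = |Σ|/6 = 1802.8542
R_c = M/A = 1802.8542/159.5000 = 11.3032 mm
θ = 322° = 5.619960 rad
V = θ·R_c·A = 5.619960·11.3032·159.5000 = 10131.969 mm³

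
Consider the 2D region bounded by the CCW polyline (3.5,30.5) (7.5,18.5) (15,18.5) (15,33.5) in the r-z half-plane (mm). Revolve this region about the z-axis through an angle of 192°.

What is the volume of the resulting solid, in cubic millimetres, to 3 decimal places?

Profile (r,z), 4 vertices: (3.5,30.5) (7.5,18.5) (15,18.5) (15,33.5)
edge 0: (3.5,30.5)→(7.5,18.5)  cross = 3.5·18.5 − 7.5·30.5 = -164.0000; (r_i+r_j)·cross = 11·-164.0000 = -1804.0000
edge 1: (7.5,18.5)→(15,18.5)  cross = 7.5·18.5 − 15·18.5 = -138.7500; (r_i+r_j)·cross = 22.5·-138.7500 = -3121.8750
edge 2: (15,18.5)→(15,33.5)  cross = 15·33.5 − 15·18.5 = 225.0000; (r_i+r_j)·cross = 30·225.0000 = 6750.0000
edge 3: (15,33.5)→(3.5,30.5)  cross = 15·30.5 − 3.5·33.5 = 340.2500; (r_i+r_j)·cross = 18.5·340.2500 = 6294.6250
Σcross = 262.5000 → A = |Σcross|/2 = 131.2500 mm²
Σ(r_i+r_j)·cross = 8118.7500 → first moment M = |Σ|/6 = 1353.1250
R_c = M/A = 1353.1250/131.2500 = 10.3095 mm
θ = 192° = 3.351032 rad
V = θ·R_c·A = 3.351032·10.3095·131.2500 = 4534.365 mm³

Volume = 4534.365 mm³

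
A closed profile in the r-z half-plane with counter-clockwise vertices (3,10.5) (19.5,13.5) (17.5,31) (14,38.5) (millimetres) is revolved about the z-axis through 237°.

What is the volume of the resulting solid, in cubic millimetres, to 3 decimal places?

Volume = 12421.183 mm³

Profile (r,z), 4 vertices: (3,10.5) (19.5,13.5) (17.5,31) (14,38.5)
edge 0: (3,10.5)→(19.5,13.5)  cross = 3·13.5 − 19.5·10.5 = -164.2500; (r_i+r_j)·cross = 22.5·-164.2500 = -3695.6250
edge 1: (19.5,13.5)→(17.5,31)  cross = 19.5·31 − 17.5·13.5 = 368.2500; (r_i+r_j)·cross = 37·368.2500 = 13625.2500
edge 2: (17.5,31)→(14,38.5)  cross = 17.5·38.5 − 14·31 = 239.7500; (r_i+r_j)·cross = 31.5·239.7500 = 7552.1250
edge 3: (14,38.5)→(3,10.5)  cross = 14·10.5 − 3·38.5 = 31.5000; (r_i+r_j)·cross = 17·31.5000 = 535.5000
Σcross = 475.2500 → A = |Σcross|/2 = 237.6250 mm²
Σ(r_i+r_j)·cross = 18017.2500 → first moment M = |Σ|/6 = 3002.8750
R_c = M/A = 3002.8750/237.6250 = 12.6370 mm
θ = 237° = 4.136430 rad
V = θ·R_c·A = 4.136430·12.6370·237.6250 = 12421.183 mm³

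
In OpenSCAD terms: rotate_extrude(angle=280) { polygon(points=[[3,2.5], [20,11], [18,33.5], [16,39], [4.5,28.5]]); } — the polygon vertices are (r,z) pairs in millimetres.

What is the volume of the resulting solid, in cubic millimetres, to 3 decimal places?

Volume = 23117.075 mm³

Profile (r,z), 5 vertices: (3,2.5) (20,11) (18,33.5) (16,39) (4.5,28.5)
edge 0: (3,2.5)→(20,11)  cross = 3·11 − 20·2.5 = -17.0000; (r_i+r_j)·cross = 23·-17.0000 = -391.0000
edge 1: (20,11)→(18,33.5)  cross = 20·33.5 − 18·11 = 472.0000; (r_i+r_j)·cross = 38·472.0000 = 17936.0000
edge 2: (18,33.5)→(16,39)  cross = 18·39 − 16·33.5 = 166.0000; (r_i+r_j)·cross = 34·166.0000 = 5644.0000
edge 3: (16,39)→(4.5,28.5)  cross = 16·28.5 − 4.5·39 = 280.5000; (r_i+r_j)·cross = 20.5·280.5000 = 5750.2500
edge 4: (4.5,28.5)→(3,2.5)  cross = 4.5·2.5 − 3·28.5 = -74.2500; (r_i+r_j)·cross = 7.5·-74.2500 = -556.8750
Σcross = 827.2500 → A = |Σcross|/2 = 413.6250 mm²
Σ(r_i+r_j)·cross = 28382.3750 → first moment M = |Σ|/6 = 4730.3958
R_c = M/A = 4730.3958/413.6250 = 11.4364 mm
θ = 280° = 4.886922 rad
V = θ·R_c·A = 4.886922·11.4364·413.6250 = 23117.075 mm³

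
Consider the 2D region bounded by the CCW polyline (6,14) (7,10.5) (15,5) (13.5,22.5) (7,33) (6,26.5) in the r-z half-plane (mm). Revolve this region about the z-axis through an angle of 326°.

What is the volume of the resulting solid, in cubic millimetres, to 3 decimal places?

Profile (r,z), 6 vertices: (6,14) (7,10.5) (15,5) (13.5,22.5) (7,33) (6,26.5)
edge 0: (6,14)→(7,10.5)  cross = 6·10.5 − 7·14 = -35.0000; (r_i+r_j)·cross = 13·-35.0000 = -455.0000
edge 1: (7,10.5)→(15,5)  cross = 7·5 − 15·10.5 = -122.5000; (r_i+r_j)·cross = 22·-122.5000 = -2695.0000
edge 2: (15,5)→(13.5,22.5)  cross = 15·22.5 − 13.5·5 = 270.0000; (r_i+r_j)·cross = 28.5·270.0000 = 7695.0000
edge 3: (13.5,22.5)→(7,33)  cross = 13.5·33 − 7·22.5 = 288.0000; (r_i+r_j)·cross = 20.5·288.0000 = 5904.0000
edge 4: (7,33)→(6,26.5)  cross = 7·26.5 − 6·33 = -12.5000; (r_i+r_j)·cross = 13·-12.5000 = -162.5000
edge 5: (6,26.5)→(6,14)  cross = 6·14 − 6·26.5 = -75.0000; (r_i+r_j)·cross = 12·-75.0000 = -900.0000
Σcross = 313.0000 → A = |Σcross|/2 = 156.5000 mm²
Σ(r_i+r_j)·cross = 9386.5000 → first moment M = |Σ|/6 = 1564.4167
R_c = M/A = 1564.4167/156.5000 = 9.9963 mm
θ = 326° = 5.689773 rad
V = θ·R_c·A = 5.689773·9.9963·156.5000 = 8901.176 mm³

Volume = 8901.176 mm³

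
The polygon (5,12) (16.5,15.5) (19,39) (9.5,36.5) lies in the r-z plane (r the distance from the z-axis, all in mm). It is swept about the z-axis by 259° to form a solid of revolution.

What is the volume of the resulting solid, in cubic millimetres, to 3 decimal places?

Profile (r,z), 4 vertices: (5,12) (16.5,15.5) (19,39) (9.5,36.5)
edge 0: (5,12)→(16.5,15.5)  cross = 5·15.5 − 16.5·12 = -120.5000; (r_i+r_j)·cross = 21.5·-120.5000 = -2590.7500
edge 1: (16.5,15.5)→(19,39)  cross = 16.5·39 − 19·15.5 = 349.0000; (r_i+r_j)·cross = 35.5·349.0000 = 12389.5000
edge 2: (19,39)→(9.5,36.5)  cross = 19·36.5 − 9.5·39 = 323.0000; (r_i+r_j)·cross = 28.5·323.0000 = 9205.5000
edge 3: (9.5,36.5)→(5,12)  cross = 9.5·12 − 5·36.5 = -68.5000; (r_i+r_j)·cross = 14.5·-68.5000 = -993.2500
Σcross = 483.0000 → A = |Σcross|/2 = 241.5000 mm²
Σ(r_i+r_j)·cross = 18011.0000 → first moment M = |Σ|/6 = 3001.8333
R_c = M/A = 3001.8333/241.5000 = 12.4300 mm
θ = 259° = 4.520403 rad
V = θ·R_c·A = 4.520403·12.4300·241.5000 = 13569.496 mm³

Volume = 13569.496 mm³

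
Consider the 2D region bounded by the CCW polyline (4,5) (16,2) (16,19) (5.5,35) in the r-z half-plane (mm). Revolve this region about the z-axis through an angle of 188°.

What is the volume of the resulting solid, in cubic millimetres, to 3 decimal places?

Profile (r,z), 4 vertices: (4,5) (16,2) (16,19) (5.5,35)
edge 0: (4,5)→(16,2)  cross = 4·2 − 16·5 = -72.0000; (r_i+r_j)·cross = 20·-72.0000 = -1440.0000
edge 1: (16,2)→(16,19)  cross = 16·19 − 16·2 = 272.0000; (r_i+r_j)·cross = 32·272.0000 = 8704.0000
edge 2: (16,19)→(5.5,35)  cross = 16·35 − 5.5·19 = 455.5000; (r_i+r_j)·cross = 21.5·455.5000 = 9793.2500
edge 3: (5.5,35)→(4,5)  cross = 5.5·5 − 4·35 = -112.5000; (r_i+r_j)·cross = 9.5·-112.5000 = -1068.7500
Σcross = 543.0000 → A = |Σcross|/2 = 271.5000 mm²
Σ(r_i+r_j)·cross = 15988.5000 → first moment M = |Σ|/6 = 2664.7500
R_c = M/A = 2664.7500/271.5000 = 9.8149 mm
θ = 188° = 3.281219 rad
V = θ·R_c·A = 3.281219·9.8149·271.5000 = 8743.628 mm³

Volume = 8743.628 mm³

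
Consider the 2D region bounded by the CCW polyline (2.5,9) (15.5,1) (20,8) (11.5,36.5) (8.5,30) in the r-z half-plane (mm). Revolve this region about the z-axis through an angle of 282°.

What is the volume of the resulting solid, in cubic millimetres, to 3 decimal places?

Volume = 18075.005 mm³

Profile (r,z), 5 vertices: (2.5,9) (15.5,1) (20,8) (11.5,36.5) (8.5,30)
edge 0: (2.5,9)→(15.5,1)  cross = 2.5·1 − 15.5·9 = -137.0000; (r_i+r_j)·cross = 18·-137.0000 = -2466.0000
edge 1: (15.5,1)→(20,8)  cross = 15.5·8 − 20·1 = 104.0000; (r_i+r_j)·cross = 35.5·104.0000 = 3692.0000
edge 2: (20,8)→(11.5,36.5)  cross = 20·36.5 − 11.5·8 = 638.0000; (r_i+r_j)·cross = 31.5·638.0000 = 20097.0000
edge 3: (11.5,36.5)→(8.5,30)  cross = 11.5·30 − 8.5·36.5 = 34.7500; (r_i+r_j)·cross = 20·34.7500 = 695.0000
edge 4: (8.5,30)→(2.5,9)  cross = 8.5·9 − 2.5·30 = 1.5000; (r_i+r_j)·cross = 11·1.5000 = 16.5000
Σcross = 641.2500 → A = |Σcross|/2 = 320.6250 mm²
Σ(r_i+r_j)·cross = 22034.5000 → first moment M = |Σ|/6 = 3672.4167
R_c = M/A = 3672.4167/320.6250 = 11.4539 mm
θ = 282° = 4.921828 rad
V = θ·R_c·A = 4.921828·11.4539·320.6250 = 18075.005 mm³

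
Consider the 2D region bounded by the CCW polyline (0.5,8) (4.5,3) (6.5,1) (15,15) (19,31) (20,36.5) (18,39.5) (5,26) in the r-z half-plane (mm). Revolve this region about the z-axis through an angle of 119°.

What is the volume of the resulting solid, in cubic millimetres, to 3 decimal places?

Profile (r,z), 8 vertices: (0.5,8) (4.5,3) (6.5,1) (15,15) (19,31) (20,36.5) (18,39.5) (5,26)
edge 0: (0.5,8)→(4.5,3)  cross = 0.5·3 − 4.5·8 = -34.5000; (r_i+r_j)·cross = 5·-34.5000 = -172.5000
edge 1: (4.5,3)→(6.5,1)  cross = 4.5·1 − 6.5·3 = -15.0000; (r_i+r_j)·cross = 11·-15.0000 = -165.0000
edge 2: (6.5,1)→(15,15)  cross = 6.5·15 − 15·1 = 82.5000; (r_i+r_j)·cross = 21.5·82.5000 = 1773.7500
edge 3: (15,15)→(19,31)  cross = 15·31 − 19·15 = 180.0000; (r_i+r_j)·cross = 34·180.0000 = 6120.0000
edge 4: (19,31)→(20,36.5)  cross = 19·36.5 − 20·31 = 73.5000; (r_i+r_j)·cross = 39·73.5000 = 2866.5000
edge 5: (20,36.5)→(18,39.5)  cross = 20·39.5 − 18·36.5 = 133.0000; (r_i+r_j)·cross = 38·133.0000 = 5054.0000
edge 6: (18,39.5)→(5,26)  cross = 18·26 − 5·39.5 = 270.5000; (r_i+r_j)·cross = 23·270.5000 = 6221.5000
edge 7: (5,26)→(0.5,8)  cross = 5·8 − 0.5·26 = 27.0000; (r_i+r_j)·cross = 5.5·27.0000 = 148.5000
Σcross = 717.0000 → A = |Σcross|/2 = 358.5000 mm²
Σ(r_i+r_j)·cross = 21846.7500 → first moment M = |Σ|/6 = 3641.1250
R_c = M/A = 3641.1250/358.5000 = 10.1566 mm
θ = 119° = 2.076942 rad
V = θ·R_c·A = 2.076942·10.1566·358.5000 = 7562.405 mm³

Volume = 7562.405 mm³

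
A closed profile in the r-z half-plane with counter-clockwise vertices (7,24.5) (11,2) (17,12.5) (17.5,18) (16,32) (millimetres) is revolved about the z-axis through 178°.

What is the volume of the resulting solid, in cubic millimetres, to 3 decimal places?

Volume = 7396.566 mm³

Profile (r,z), 5 vertices: (7,24.5) (11,2) (17,12.5) (17.5,18) (16,32)
edge 0: (7,24.5)→(11,2)  cross = 7·2 − 11·24.5 = -255.5000; (r_i+r_j)·cross = 18·-255.5000 = -4599.0000
edge 1: (11,2)→(17,12.5)  cross = 11·12.5 − 17·2 = 103.5000; (r_i+r_j)·cross = 28·103.5000 = 2898.0000
edge 2: (17,12.5)→(17.5,18)  cross = 17·18 − 17.5·12.5 = 87.2500; (r_i+r_j)·cross = 34.5·87.2500 = 3010.1250
edge 3: (17.5,18)→(16,32)  cross = 17.5·32 − 16·18 = 272.0000; (r_i+r_j)·cross = 33.5·272.0000 = 9112.0000
edge 4: (16,32)→(7,24.5)  cross = 16·24.5 − 7·32 = 168.0000; (r_i+r_j)·cross = 23·168.0000 = 3864.0000
Σcross = 375.2500 → A = |Σcross|/2 = 187.6250 mm²
Σ(r_i+r_j)·cross = 14285.1250 → first moment M = |Σ|/6 = 2380.8542
R_c = M/A = 2380.8542/187.6250 = 12.6894 mm
θ = 178° = 3.106686 rad
V = θ·R_c·A = 3.106686·12.6894·187.6250 = 7396.566 mm³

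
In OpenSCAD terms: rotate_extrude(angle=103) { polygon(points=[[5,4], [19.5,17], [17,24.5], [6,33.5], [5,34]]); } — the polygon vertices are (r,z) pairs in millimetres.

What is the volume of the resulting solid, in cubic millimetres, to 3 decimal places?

Volume = 4697.923 mm³

Profile (r,z), 5 vertices: (5,4) (19.5,17) (17,24.5) (6,33.5) (5,34)
edge 0: (5,4)→(19.5,17)  cross = 5·17 − 19.5·4 = 7.0000; (r_i+r_j)·cross = 24.5·7.0000 = 171.5000
edge 1: (19.5,17)→(17,24.5)  cross = 19.5·24.5 − 17·17 = 188.7500; (r_i+r_j)·cross = 36.5·188.7500 = 6889.3750
edge 2: (17,24.5)→(6,33.5)  cross = 17·33.5 − 6·24.5 = 422.5000; (r_i+r_j)·cross = 23·422.5000 = 9717.5000
edge 3: (6,33.5)→(5,34)  cross = 6·34 − 5·33.5 = 36.5000; (r_i+r_j)·cross = 11·36.5000 = 401.5000
edge 4: (5,34)→(5,4)  cross = 5·4 − 5·34 = -150.0000; (r_i+r_j)·cross = 10·-150.0000 = -1500.0000
Σcross = 504.7500 → A = |Σcross|/2 = 252.3750 mm²
Σ(r_i+r_j)·cross = 15679.8750 → first moment M = |Σ|/6 = 2613.3125
R_c = M/A = 2613.3125/252.3750 = 10.3549 mm
θ = 103° = 1.797689 rad
V = θ·R_c·A = 1.797689·10.3549·252.3750 = 4697.923 mm³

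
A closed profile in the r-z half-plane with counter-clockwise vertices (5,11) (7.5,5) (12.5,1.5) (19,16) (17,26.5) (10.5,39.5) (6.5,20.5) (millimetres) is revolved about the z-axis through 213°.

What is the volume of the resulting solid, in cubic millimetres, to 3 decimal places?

Profile (r,z), 7 vertices: (5,11) (7.5,5) (12.5,1.5) (19,16) (17,26.5) (10.5,39.5) (6.5,20.5)
edge 0: (5,11)→(7.5,5)  cross = 5·5 − 7.5·11 = -57.5000; (r_i+r_j)·cross = 12.5·-57.5000 = -718.7500
edge 1: (7.5,5)→(12.5,1.5)  cross = 7.5·1.5 − 12.5·5 = -51.2500; (r_i+r_j)·cross = 20·-51.2500 = -1025.0000
edge 2: (12.5,1.5)→(19,16)  cross = 12.5·16 − 19·1.5 = 171.5000; (r_i+r_j)·cross = 31.5·171.5000 = 5402.2500
edge 3: (19,16)→(17,26.5)  cross = 19·26.5 − 17·16 = 231.5000; (r_i+r_j)·cross = 36·231.5000 = 8334.0000
edge 4: (17,26.5)→(10.5,39.5)  cross = 17·39.5 − 10.5·26.5 = 393.2500; (r_i+r_j)·cross = 27.5·393.2500 = 10814.3750
edge 5: (10.5,39.5)→(6.5,20.5)  cross = 10.5·20.5 − 6.5·39.5 = -41.5000; (r_i+r_j)·cross = 17·-41.5000 = -705.5000
edge 6: (6.5,20.5)→(5,11)  cross = 6.5·11 − 5·20.5 = -31.0000; (r_i+r_j)·cross = 11.5·-31.0000 = -356.5000
Σcross = 615.0000 → A = |Σcross|/2 = 307.5000 mm²
Σ(r_i+r_j)·cross = 21744.8750 → first moment M = |Σ|/6 = 3624.1458
R_c = M/A = 3624.1458/307.5000 = 11.7858 mm
θ = 213° = 3.717551 rad
V = θ·R_c·A = 3.717551·11.7858·307.5000 = 13472.948 mm³

Volume = 13472.948 mm³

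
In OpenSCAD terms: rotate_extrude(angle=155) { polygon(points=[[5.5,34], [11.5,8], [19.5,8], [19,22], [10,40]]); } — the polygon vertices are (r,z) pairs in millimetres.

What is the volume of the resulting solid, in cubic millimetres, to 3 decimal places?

Profile (r,z), 5 vertices: (5.5,34) (11.5,8) (19.5,8) (19,22) (10,40)
edge 0: (5.5,34)→(11.5,8)  cross = 5.5·8 − 11.5·34 = -347.0000; (r_i+r_j)·cross = 17·-347.0000 = -5899.0000
edge 1: (11.5,8)→(19.5,8)  cross = 11.5·8 − 19.5·8 = -64.0000; (r_i+r_j)·cross = 31·-64.0000 = -1984.0000
edge 2: (19.5,8)→(19,22)  cross = 19.5·22 − 19·8 = 277.0000; (r_i+r_j)·cross = 38.5·277.0000 = 10664.5000
edge 3: (19,22)→(10,40)  cross = 19·40 − 10·22 = 540.0000; (r_i+r_j)·cross = 29·540.0000 = 15660.0000
edge 4: (10,40)→(5.5,34)  cross = 10·34 − 5.5·40 = 120.0000; (r_i+r_j)·cross = 15.5·120.0000 = 1860.0000
Σcross = 526.0000 → A = |Σcross|/2 = 263.0000 mm²
Σ(r_i+r_j)·cross = 20301.5000 → first moment M = |Σ|/6 = 3383.5833
R_c = M/A = 3383.5833/263.0000 = 12.8653 mm
θ = 155° = 2.705260 rad
V = θ·R_c·A = 2.705260·12.8653·263.0000 = 9153.474 mm³

Volume = 9153.474 mm³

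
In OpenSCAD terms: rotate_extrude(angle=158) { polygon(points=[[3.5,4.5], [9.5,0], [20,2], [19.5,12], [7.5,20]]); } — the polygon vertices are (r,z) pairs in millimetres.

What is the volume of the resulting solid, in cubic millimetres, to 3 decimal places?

Profile (r,z), 5 vertices: (3.5,4.5) (9.5,0) (20,2) (19.5,12) (7.5,20)
edge 0: (3.5,4.5)→(9.5,0)  cross = 3.5·0 − 9.5·4.5 = -42.7500; (r_i+r_j)·cross = 13·-42.7500 = -555.7500
edge 1: (9.5,0)→(20,2)  cross = 9.5·2 − 20·0 = 19.0000; (r_i+r_j)·cross = 29.5·19.0000 = 560.5000
edge 2: (20,2)→(19.5,12)  cross = 20·12 − 19.5·2 = 201.0000; (r_i+r_j)·cross = 39.5·201.0000 = 7939.5000
edge 3: (19.5,12)→(7.5,20)  cross = 19.5·20 − 7.5·12 = 300.0000; (r_i+r_j)·cross = 27·300.0000 = 8100.0000
edge 4: (7.5,20)→(3.5,4.5)  cross = 7.5·4.5 − 3.5·20 = -36.2500; (r_i+r_j)·cross = 11·-36.2500 = -398.7500
Σcross = 441.0000 → A = |Σcross|/2 = 220.5000 mm²
Σ(r_i+r_j)·cross = 15645.5000 → first moment M = |Σ|/6 = 2607.5833
R_c = M/A = 2607.5833/220.5000 = 11.8258 mm
θ = 158° = 2.757620 rad
V = θ·R_c·A = 2.757620·11.8258·220.5000 = 7190.725 mm³

Volume = 7190.725 mm³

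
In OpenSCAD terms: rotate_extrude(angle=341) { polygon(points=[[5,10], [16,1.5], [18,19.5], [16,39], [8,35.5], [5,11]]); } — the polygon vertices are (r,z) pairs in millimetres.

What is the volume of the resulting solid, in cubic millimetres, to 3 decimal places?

Volume = 24478.819 mm³

Profile (r,z), 6 vertices: (5,10) (16,1.5) (18,19.5) (16,39) (8,35.5) (5,11)
edge 0: (5,10)→(16,1.5)  cross = 5·1.5 − 16·10 = -152.5000; (r_i+r_j)·cross = 21·-152.5000 = -3202.5000
edge 1: (16,1.5)→(18,19.5)  cross = 16·19.5 − 18·1.5 = 285.0000; (r_i+r_j)·cross = 34·285.0000 = 9690.0000
edge 2: (18,19.5)→(16,39)  cross = 18·39 − 16·19.5 = 390.0000; (r_i+r_j)·cross = 34·390.0000 = 13260.0000
edge 3: (16,39)→(8,35.5)  cross = 16·35.5 − 8·39 = 256.0000; (r_i+r_j)·cross = 24·256.0000 = 6144.0000
edge 4: (8,35.5)→(5,11)  cross = 8·11 − 5·35.5 = -89.5000; (r_i+r_j)·cross = 13·-89.5000 = -1163.5000
edge 5: (5,11)→(5,10)  cross = 5·10 − 5·11 = -5.0000; (r_i+r_j)·cross = 10·-5.0000 = -50.0000
Σcross = 684.0000 → A = |Σcross|/2 = 342.0000 mm²
Σ(r_i+r_j)·cross = 24678.0000 → first moment M = |Σ|/6 = 4113.0000
R_c = M/A = 4113.0000/342.0000 = 12.0263 mm
θ = 341° = 5.951573 rad
V = θ·R_c·A = 5.951573·12.0263·342.0000 = 24478.819 mm³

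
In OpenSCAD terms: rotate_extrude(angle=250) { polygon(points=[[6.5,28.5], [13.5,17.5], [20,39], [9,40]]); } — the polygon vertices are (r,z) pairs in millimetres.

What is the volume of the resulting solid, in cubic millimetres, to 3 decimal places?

Profile (r,z), 4 vertices: (6.5,28.5) (13.5,17.5) (20,39) (9,40)
edge 0: (6.5,28.5)→(13.5,17.5)  cross = 6.5·17.5 − 13.5·28.5 = -271.0000; (r_i+r_j)·cross = 20·-271.0000 = -5420.0000
edge 1: (13.5,17.5)→(20,39)  cross = 13.5·39 − 20·17.5 = 176.5000; (r_i+r_j)·cross = 33.5·176.5000 = 5912.7500
edge 2: (20,39)→(9,40)  cross = 20·40 − 9·39 = 449.0000; (r_i+r_j)·cross = 29·449.0000 = 13021.0000
edge 3: (9,40)→(6.5,28.5)  cross = 9·28.5 − 6.5·40 = -3.5000; (r_i+r_j)·cross = 15.5·-3.5000 = -54.2500
Σcross = 351.0000 → A = |Σcross|/2 = 175.5000 mm²
Σ(r_i+r_j)·cross = 13459.5000 → first moment M = |Σ|/6 = 2243.2500
R_c = M/A = 2243.2500/175.5000 = 12.7821 mm
θ = 250° = 4.363323 rad
V = θ·R_c·A = 4.363323·12.7821·175.5000 = 9788.025 mm³

Volume = 9788.025 mm³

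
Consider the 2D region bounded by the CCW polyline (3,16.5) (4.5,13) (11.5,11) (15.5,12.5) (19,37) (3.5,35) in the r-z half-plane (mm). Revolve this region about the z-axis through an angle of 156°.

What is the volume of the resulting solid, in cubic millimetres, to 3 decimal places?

Volume = 9414.690 mm³

Profile (r,z), 6 vertices: (3,16.5) (4.5,13) (11.5,11) (15.5,12.5) (19,37) (3.5,35)
edge 0: (3,16.5)→(4.5,13)  cross = 3·13 − 4.5·16.5 = -35.2500; (r_i+r_j)·cross = 7.5·-35.2500 = -264.3750
edge 1: (4.5,13)→(11.5,11)  cross = 4.5·11 − 11.5·13 = -100.0000; (r_i+r_j)·cross = 16·-100.0000 = -1600.0000
edge 2: (11.5,11)→(15.5,12.5)  cross = 11.5·12.5 − 15.5·11 = -26.7500; (r_i+r_j)·cross = 27·-26.7500 = -722.2500
edge 3: (15.5,12.5)→(19,37)  cross = 15.5·37 − 19·12.5 = 336.0000; (r_i+r_j)·cross = 34.5·336.0000 = 11592.0000
edge 4: (19,37)→(3.5,35)  cross = 19·35 − 3.5·37 = 535.5000; (r_i+r_j)·cross = 22.5·535.5000 = 12048.7500
edge 5: (3.5,35)→(3,16.5)  cross = 3.5·16.5 − 3·35 = -47.2500; (r_i+r_j)·cross = 6.5·-47.2500 = -307.1250
Σcross = 662.2500 → A = |Σcross|/2 = 331.1250 mm²
Σ(r_i+r_j)·cross = 20747.0000 → first moment M = |Σ|/6 = 3457.8333
R_c = M/A = 3457.8333/331.1250 = 10.4427 mm
θ = 156° = 2.722714 rad
V = θ·R_c·A = 2.722714·10.4427·331.1250 = 9414.690 mm³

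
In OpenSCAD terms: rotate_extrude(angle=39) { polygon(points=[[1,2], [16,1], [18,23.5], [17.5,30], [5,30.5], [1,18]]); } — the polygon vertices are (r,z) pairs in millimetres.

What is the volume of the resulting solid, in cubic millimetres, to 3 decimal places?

Volume = 2856.013 mm³

Profile (r,z), 6 vertices: (1,2) (16,1) (18,23.5) (17.5,30) (5,30.5) (1,18)
edge 0: (1,2)→(16,1)  cross = 1·1 − 16·2 = -31.0000; (r_i+r_j)·cross = 17·-31.0000 = -527.0000
edge 1: (16,1)→(18,23.5)  cross = 16·23.5 − 18·1 = 358.0000; (r_i+r_j)·cross = 34·358.0000 = 12172.0000
edge 2: (18,23.5)→(17.5,30)  cross = 18·30 − 17.5·23.5 = 128.7500; (r_i+r_j)·cross = 35.5·128.7500 = 4570.6250
edge 3: (17.5,30)→(5,30.5)  cross = 17.5·30.5 − 5·30 = 383.7500; (r_i+r_j)·cross = 22.5·383.7500 = 8634.3750
edge 4: (5,30.5)→(1,18)  cross = 5·18 − 1·30.5 = 59.5000; (r_i+r_j)·cross = 6·59.5000 = 357.0000
edge 5: (1,18)→(1,2)  cross = 1·2 − 1·18 = -16.0000; (r_i+r_j)·cross = 2·-16.0000 = -32.0000
Σcross = 883.0000 → A = |Σcross|/2 = 441.5000 mm²
Σ(r_i+r_j)·cross = 25175.0000 → first moment M = |Σ|/6 = 4195.8333
R_c = M/A = 4195.8333/441.5000 = 9.5036 mm
θ = 39° = 0.680678 rad
V = θ·R_c·A = 0.680678·9.5036·441.5000 = 2856.013 mm³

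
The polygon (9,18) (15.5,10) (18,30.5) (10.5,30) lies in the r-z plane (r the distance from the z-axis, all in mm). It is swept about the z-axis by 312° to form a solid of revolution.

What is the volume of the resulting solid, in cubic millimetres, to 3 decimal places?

Profile (r,z), 4 vertices: (9,18) (15.5,10) (18,30.5) (10.5,30)
edge 0: (9,18)→(15.5,10)  cross = 9·10 − 15.5·18 = -189.0000; (r_i+r_j)·cross = 24.5·-189.0000 = -4630.5000
edge 1: (15.5,10)→(18,30.5)  cross = 15.5·30.5 − 18·10 = 292.7500; (r_i+r_j)·cross = 33.5·292.7500 = 9807.1250
edge 2: (18,30.5)→(10.5,30)  cross = 18·30 − 10.5·30.5 = 219.7500; (r_i+r_j)·cross = 28.5·219.7500 = 6262.8750
edge 3: (10.5,30)→(9,18)  cross = 10.5·18 − 9·30 = -81.0000; (r_i+r_j)·cross = 19.5·-81.0000 = -1579.5000
Σcross = 242.5000 → A = |Σcross|/2 = 121.2500 mm²
Σ(r_i+r_j)·cross = 9860.0000 → first moment M = |Σ|/6 = 1643.3333
R_c = M/A = 1643.3333/121.2500 = 13.5533 mm
θ = 312° = 5.445427 rad
V = θ·R_c·A = 5.445427·13.5533·121.2500 = 8948.652 mm³

Volume = 8948.652 mm³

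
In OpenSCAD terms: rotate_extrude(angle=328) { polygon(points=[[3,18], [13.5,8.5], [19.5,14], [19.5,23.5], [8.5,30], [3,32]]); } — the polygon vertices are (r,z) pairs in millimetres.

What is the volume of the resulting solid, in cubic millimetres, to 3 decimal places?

Profile (r,z), 6 vertices: (3,18) (13.5,8.5) (19.5,14) (19.5,23.5) (8.5,30) (3,32)
edge 0: (3,18)→(13.5,8.5)  cross = 3·8.5 − 13.5·18 = -217.5000; (r_i+r_j)·cross = 16.5·-217.5000 = -3588.7500
edge 1: (13.5,8.5)→(19.5,14)  cross = 13.5·14 − 19.5·8.5 = 23.2500; (r_i+r_j)·cross = 33·23.2500 = 767.2500
edge 2: (19.5,14)→(19.5,23.5)  cross = 19.5·23.5 − 19.5·14 = 185.2500; (r_i+r_j)·cross = 39·185.2500 = 7224.7500
edge 3: (19.5,23.5)→(8.5,30)  cross = 19.5·30 − 8.5·23.5 = 385.2500; (r_i+r_j)·cross = 28·385.2500 = 10787.0000
edge 4: (8.5,30)→(3,32)  cross = 8.5·32 − 3·30 = 182.0000; (r_i+r_j)·cross = 11.5·182.0000 = 2093.0000
edge 5: (3,32)→(3,18)  cross = 3·18 − 3·32 = -42.0000; (r_i+r_j)·cross = 6·-42.0000 = -252.0000
Σcross = 516.2500 → A = |Σcross|/2 = 258.1250 mm²
Σ(r_i+r_j)·cross = 17031.2500 → first moment M = |Σ|/6 = 2838.5417
R_c = M/A = 2838.5417/258.1250 = 10.9968 mm
θ = 328° = 5.724680 rad
V = θ·R_c·A = 5.724680·10.9968·258.1250 = 16249.743 mm³

Volume = 16249.743 mm³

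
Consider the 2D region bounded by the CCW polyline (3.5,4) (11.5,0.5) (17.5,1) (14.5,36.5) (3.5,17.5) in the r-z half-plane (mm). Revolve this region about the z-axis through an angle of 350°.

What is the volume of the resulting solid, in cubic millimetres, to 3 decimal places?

Profile (r,z), 5 vertices: (3.5,4) (11.5,0.5) (17.5,1) (14.5,36.5) (3.5,17.5)
edge 0: (3.5,4)→(11.5,0.5)  cross = 3.5·0.5 − 11.5·4 = -44.2500; (r_i+r_j)·cross = 15·-44.2500 = -663.7500
edge 1: (11.5,0.5)→(17.5,1)  cross = 11.5·1 − 17.5·0.5 = 2.7500; (r_i+r_j)·cross = 29·2.7500 = 79.7500
edge 2: (17.5,1)→(14.5,36.5)  cross = 17.5·36.5 − 14.5·1 = 624.2500; (r_i+r_j)·cross = 32·624.2500 = 19976.0000
edge 3: (14.5,36.5)→(3.5,17.5)  cross = 14.5·17.5 − 3.5·36.5 = 126.0000; (r_i+r_j)·cross = 18·126.0000 = 2268.0000
edge 4: (3.5,17.5)→(3.5,4)  cross = 3.5·4 − 3.5·17.5 = -47.2500; (r_i+r_j)·cross = 7·-47.2500 = -330.7500
Σcross = 661.5000 → A = |Σcross|/2 = 330.7500 mm²
Σ(r_i+r_j)·cross = 21329.2500 → first moment M = |Σ|/6 = 3554.8750
R_c = M/A = 3554.8750/330.7500 = 10.7479 mm
θ = 350° = 6.108652 rad
V = θ·R_c·A = 6.108652·10.7479·330.7500 = 21715.496 mm³

Volume = 21715.496 mm³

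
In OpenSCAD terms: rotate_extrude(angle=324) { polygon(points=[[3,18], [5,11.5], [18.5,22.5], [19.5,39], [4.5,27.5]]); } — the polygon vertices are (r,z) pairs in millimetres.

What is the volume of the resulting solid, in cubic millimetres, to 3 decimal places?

Profile (r,z), 5 vertices: (3,18) (5,11.5) (18.5,22.5) (19.5,39) (4.5,27.5)
edge 0: (3,18)→(5,11.5)  cross = 3·11.5 − 5·18 = -55.5000; (r_i+r_j)·cross = 8·-55.5000 = -444.0000
edge 1: (5,11.5)→(18.5,22.5)  cross = 5·22.5 − 18.5·11.5 = -100.2500; (r_i+r_j)·cross = 23.5·-100.2500 = -2355.8750
edge 2: (18.5,22.5)→(19.5,39)  cross = 18.5·39 − 19.5·22.5 = 282.7500; (r_i+r_j)·cross = 38·282.7500 = 10744.5000
edge 3: (19.5,39)→(4.5,27.5)  cross = 19.5·27.5 − 4.5·39 = 360.7500; (r_i+r_j)·cross = 24·360.7500 = 8658.0000
edge 4: (4.5,27.5)→(3,18)  cross = 4.5·18 − 3·27.5 = -1.5000; (r_i+r_j)·cross = 7.5·-1.5000 = -11.2500
Σcross = 486.2500 → A = |Σcross|/2 = 243.1250 mm²
Σ(r_i+r_j)·cross = 16591.3750 → first moment M = |Σ|/6 = 2765.2292
R_c = M/A = 2765.2292/243.1250 = 11.3737 mm
θ = 324° = 5.654867 rad
V = θ·R_c·A = 5.654867·11.3737·243.1250 = 15637.003 mm³

Volume = 15637.003 mm³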